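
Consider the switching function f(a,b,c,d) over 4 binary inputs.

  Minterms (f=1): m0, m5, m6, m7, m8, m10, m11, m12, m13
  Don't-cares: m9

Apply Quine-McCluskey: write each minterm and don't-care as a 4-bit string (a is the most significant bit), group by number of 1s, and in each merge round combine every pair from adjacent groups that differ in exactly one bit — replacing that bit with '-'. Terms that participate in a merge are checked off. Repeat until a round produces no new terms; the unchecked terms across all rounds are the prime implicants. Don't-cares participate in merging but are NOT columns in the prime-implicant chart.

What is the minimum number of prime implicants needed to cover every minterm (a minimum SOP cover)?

Round 0: 0000✓ 0101✓ 0110✓ 0111✓ 1000✓ 1001✓ 1010✓ 1011✓ 1100✓ 1101✓
Round 1: -000 -101 01-1 011- 1-00✓ 1-01✓ 10-0✓ 10-1✓ 100-✓ 101-✓ 110-✓
Round 2: 1-0- 10--
PIs = {-000, -101, 01-1, 011-, 1-0-, 10--}
Coverage chart:
  m0: -000 ←essential
  m5: -101,01-1
  m6: 011- ←essential
  m7: 01-1,011-
  m8: -000,1-0-,10--
  m10: 10-- ←essential
  m11: 10-- ←essential
  m12: 1-0- ←essential
  m13: -101,1-0-
Essential: -000, 011-, 1-0-, 10--
Petrick residual → -101
Min cover (5 terms): b'c'd' + bc'd + a'bc + ac' + ab'

5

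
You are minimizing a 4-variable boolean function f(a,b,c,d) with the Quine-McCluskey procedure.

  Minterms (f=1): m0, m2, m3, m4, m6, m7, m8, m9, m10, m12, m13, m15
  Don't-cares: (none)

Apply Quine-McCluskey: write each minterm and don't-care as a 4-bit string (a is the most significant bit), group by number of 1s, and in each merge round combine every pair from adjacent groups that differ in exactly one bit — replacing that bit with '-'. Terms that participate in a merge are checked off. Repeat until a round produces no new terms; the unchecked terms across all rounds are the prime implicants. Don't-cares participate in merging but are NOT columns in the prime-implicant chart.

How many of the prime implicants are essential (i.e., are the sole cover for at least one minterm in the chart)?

size-2^0 implicants → 0000(✓)  0010(✓)  0011(✓)  0100(✓)  0110(✓)  0111(✓)  1000(✓)  1001(✓)  1010(✓)  1100(✓)  1101(✓)  1111(✓)
size-2^1 implicants → -000(✓)  -010(✓)  -100(✓)  -111  0-00(✓)  0-10(✓)  0-11(✓)  00-0(✓)  001-(✓)  01-0(✓)  011-(✓)  1-00(✓)  1-01(✓)  10-0(✓)  100-(✓)  11-1  110-(✓)
size-2^2 implicants → --00  -0-0  0--0  0-1-  1-0-
Unchecked terms (primes): --00, -0-0, -111, 0--0, 0-1-, 1-0-, 11-1
Minterm coverage:
  m0 ⊆ --00,-0-0,0--0
  m2 ⊆ -0-0,0--0,0-1-
  m3 ⊆ 0-1- [E]
  m4 ⊆ --00,0--0
  m6 ⊆ 0--0,0-1-
  m7 ⊆ -111,0-1-
  m8 ⊆ --00,-0-0,1-0-
  m9 ⊆ 1-0- [E]
  m10 ⊆ -0-0 [E]
  m12 ⊆ --00,1-0-
  m13 ⊆ 1-0-,11-1
  m15 ⊆ -111,11-1
E = {-0-0, 0-1-, 1-0-}

3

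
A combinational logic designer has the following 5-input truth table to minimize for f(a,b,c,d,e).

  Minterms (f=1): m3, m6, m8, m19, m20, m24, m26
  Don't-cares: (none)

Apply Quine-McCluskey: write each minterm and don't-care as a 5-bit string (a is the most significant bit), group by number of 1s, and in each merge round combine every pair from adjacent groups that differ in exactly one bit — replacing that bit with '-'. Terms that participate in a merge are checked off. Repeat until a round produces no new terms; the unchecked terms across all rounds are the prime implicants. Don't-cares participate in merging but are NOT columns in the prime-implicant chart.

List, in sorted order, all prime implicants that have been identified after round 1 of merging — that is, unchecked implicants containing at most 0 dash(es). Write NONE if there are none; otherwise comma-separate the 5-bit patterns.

00110, 10100

size-2^0 implicants → 00011(✓)  00110  01000(✓)  10011(✓)  10100  11000(✓)  11010(✓)
size-2^1 implicants → -0011  -1000  110-0
Unchecked terms (primes): -0011, -1000, 00110, 10100, 110-0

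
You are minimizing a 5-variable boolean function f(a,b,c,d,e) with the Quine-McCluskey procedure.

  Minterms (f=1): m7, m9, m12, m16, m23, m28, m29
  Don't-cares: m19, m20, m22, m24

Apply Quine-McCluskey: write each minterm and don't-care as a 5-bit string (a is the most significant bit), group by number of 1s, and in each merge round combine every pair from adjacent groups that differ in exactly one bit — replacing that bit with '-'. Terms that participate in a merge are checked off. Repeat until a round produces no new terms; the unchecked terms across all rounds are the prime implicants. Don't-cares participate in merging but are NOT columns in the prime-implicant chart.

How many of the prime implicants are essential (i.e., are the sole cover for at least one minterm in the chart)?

[col 0] 00111*, 01001, 01100*, 10000*, 10011*, 10100*, 10110*, 10111*, 11000*, 11100*, 11101*
[col 1] -0111, -1100, 1-000*, 1-100*, 10-00*, 10-11, 101-0, 1011-, 11-00*, 1110-
[col 2] 1--00
Prime implicants: -0111, -1100, 01001, 1--00, 10-11, 101-0, 1011-, 1110-
PI chart (minterm → PIs covering it):
  7 | -0111  (sole → essential)
  9 | 01001  (sole → essential)
  12 | -1100  (sole → essential)
  16 | 1--00  (sole → essential)
  23 | -0111,10-11,1011-
  28 | -1100,1--00,1110-
  29 | 1110-  (sole → essential)
Essential prime implicants: -0111, -1100, 01001, 1--00, 1110-

5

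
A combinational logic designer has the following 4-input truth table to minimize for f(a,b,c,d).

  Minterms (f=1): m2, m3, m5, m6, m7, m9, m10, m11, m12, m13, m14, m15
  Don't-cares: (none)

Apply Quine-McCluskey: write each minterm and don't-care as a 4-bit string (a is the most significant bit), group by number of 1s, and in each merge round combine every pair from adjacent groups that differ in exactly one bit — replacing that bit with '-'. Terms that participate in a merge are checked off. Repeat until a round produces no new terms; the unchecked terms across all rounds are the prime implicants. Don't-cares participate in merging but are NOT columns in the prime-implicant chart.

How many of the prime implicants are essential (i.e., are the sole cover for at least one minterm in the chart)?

Round 0: 0010✓ 0011✓ 0101✓ 0110✓ 0111✓ 1001✓ 1010✓ 1011✓ 1100✓ 1101✓ 1110✓ 1111✓
Round 1: -010✓ -011✓ -101✓ -110✓ -111✓ 0-10✓ 0-11✓ 001-✓ 01-1✓ 011-✓ 1-01✓ 1-10✓ 1-11✓ 10-1✓ 101-✓ 11-0✓ 11-1✓ 110-✓ 111-✓
Round 2: --10✓ --11✓ -01-✓ -1-1 -11-✓ 0-1-✓ 1--1 1-1-✓ 11--
Round 3: --1-
PIs = {--1-, -1-1, 1--1, 11--}
Coverage chart:
  m2: --1- ←essential
  m3: --1- ←essential
  m5: -1-1 ←essential
  m6: --1- ←essential
  m7: --1-,-1-1
  m9: 1--1 ←essential
  m10: --1- ←essential
  m11: --1-,1--1
  m12: 11-- ←essential
  m13: -1-1,1--1,11--
  m14: --1-,11--
  m15: --1-,-1-1,1--1,11--
Essential: --1-, -1-1, 1--1, 11--

4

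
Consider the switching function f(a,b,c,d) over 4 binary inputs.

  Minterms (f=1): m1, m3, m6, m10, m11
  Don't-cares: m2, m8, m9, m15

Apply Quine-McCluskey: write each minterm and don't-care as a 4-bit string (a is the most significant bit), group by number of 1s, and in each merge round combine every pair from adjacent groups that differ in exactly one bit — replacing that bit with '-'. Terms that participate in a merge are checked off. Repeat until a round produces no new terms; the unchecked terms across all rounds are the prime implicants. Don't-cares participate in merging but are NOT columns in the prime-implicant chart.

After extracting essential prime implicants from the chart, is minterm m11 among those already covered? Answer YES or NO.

YES

size-2^0 implicants → 0001(✓)  0010(✓)  0011(✓)  0110(✓)  1000(✓)  1001(✓)  1010(✓)  1011(✓)  1111(✓)
size-2^1 implicants → -001(✓)  -010(✓)  -011(✓)  0-10  00-1(✓)  001-(✓)  1-11  10-0(✓)  10-1(✓)  100-(✓)  101-(✓)
size-2^2 implicants → -0-1  -01-  10--
Unchecked terms (primes): -0-1, -01-, 0-10, 1-11, 10--
Minterm coverage:
  m1 ⊆ -0-1 [E]
  m3 ⊆ -0-1,-01-
  m6 ⊆ 0-10 [E]
  m10 ⊆ -01-,10--
  m11 ⊆ -0-1,-01-,1-11,10--
E = {-0-1, 0-10}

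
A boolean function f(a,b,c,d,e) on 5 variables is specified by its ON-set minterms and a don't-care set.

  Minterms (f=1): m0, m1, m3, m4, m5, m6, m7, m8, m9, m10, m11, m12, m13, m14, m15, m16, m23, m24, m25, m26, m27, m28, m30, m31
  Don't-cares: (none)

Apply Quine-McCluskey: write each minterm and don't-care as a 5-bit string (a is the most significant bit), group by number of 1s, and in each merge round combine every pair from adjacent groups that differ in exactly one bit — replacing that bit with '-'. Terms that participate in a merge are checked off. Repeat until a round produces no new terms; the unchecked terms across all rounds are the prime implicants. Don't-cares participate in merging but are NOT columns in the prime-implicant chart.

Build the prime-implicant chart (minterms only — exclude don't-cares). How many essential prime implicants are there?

6

[col 0] 00000*, 00001*, 00011*, 00100*, 00101*, 00110*, 00111*, 01000*, 01001*, 01010*, 01011*, 01100*, 01101*, 01110*, 01111*, 10000*, 10111*, 11000*, 11001*, 11010*, 11011*, 11100*, 11110*, 11111*
[col 1] -0000*, -0111*, -1000*, -1001*, -1010*, -1011*, -1100*, -1110*, -1111*, 0-000*, 0-001*, 0-011*, 0-100*, 0-101*, 0-110*, 0-111*, 00-00*, 00-01*, 00-11*, 000-1*, 0000-*, 001-0*, 001-1*, 0010-*, 0011-*, 01-00*, 01-01*, 01-10*, 01-11*, 010-0*, 010-1*, 0100-*, 0101-*, 011-0*, 011-1*, 0110-*, 0111-*, 1-000*, 1-111*, 11-00*, 11-10*, 11-11*, 110-0*, 110-1*, 1100-*, 1101-*, 111-0*, 1111-*
[col 2] --000, --111, -1-00*, -1-10*, -1-11*, -10-0*, -10-1*, -100-*, -101-*, -11-0*, -111-*, 0--00*, 0--01*, 0--11*, 0-0-1*, 0-00-*, 0-1-0*, 0-1-1*, 0-10-*, 0-11-*, 00--1*, 00-0-*, 001--*, 01--0*, 01--1*, 01-0-*, 01-1-*, 010--*, 011--*, 11--0*, 11-1-*, 110--*
[col 3] -1--0, -1-1-, -10--, 0---1, 0--0-, 0-1--, 01---
Prime implicants: --000, --111, -1--0, -1-1-, -10--, 0---1, 0--0-, 0-1--, 01---
PI chart (minterm → PIs covering it):
  0 | --000,0--0-
  1 | 0---1,0--0-
  3 | 0---1  (sole → essential)
  4 | 0--0-,0-1--
  5 | 0---1,0--0-,0-1--
  6 | 0-1--  (sole → essential)
  7 | --111,0---1,0-1--
  8 | --000,-1--0,-10--,0--0-,01---
  9 | -10--,0---1,0--0-,01---
  10 | -1--0,-1-1-,-10--,01---
  11 | -1-1-,-10--,0---1,01---
  12 | -1--0,0--0-,0-1--,01---
  13 | 0---1,0--0-,0-1--,01---
  14 | -1--0,-1-1-,0-1--,01---
  15 | --111,-1-1-,0---1,0-1--,01---
  16 | --000  (sole → essential)
  23 | --111  (sole → essential)
  24 | --000,-1--0,-10--
  25 | -10--  (sole → essential)
  26 | -1--0,-1-1-,-10--
  27 | -1-1-,-10--
  28 | -1--0  (sole → essential)
  30 | -1--0,-1-1-
  31 | --111,-1-1-
Essential prime implicants: --000, --111, -1--0, -10--, 0---1, 0-1--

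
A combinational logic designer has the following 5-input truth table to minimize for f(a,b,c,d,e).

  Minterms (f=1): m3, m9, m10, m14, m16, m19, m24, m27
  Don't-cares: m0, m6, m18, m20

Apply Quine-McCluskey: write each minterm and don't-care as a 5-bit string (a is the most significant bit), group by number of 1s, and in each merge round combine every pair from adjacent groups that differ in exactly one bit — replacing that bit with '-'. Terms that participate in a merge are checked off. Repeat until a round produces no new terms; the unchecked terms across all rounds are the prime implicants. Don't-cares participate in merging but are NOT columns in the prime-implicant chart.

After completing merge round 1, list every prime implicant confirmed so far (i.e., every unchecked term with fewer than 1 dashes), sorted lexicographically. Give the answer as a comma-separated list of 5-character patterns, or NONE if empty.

size-2^0 implicants → 00000(✓)  00011(✓)  00110(✓)  01001  01010(✓)  01110(✓)  10000(✓)  10010(✓)  10011(✓)  10100(✓)  11000(✓)  11011(✓)
size-2^1 implicants → -0000  -0011  0-110  01-10  1-000  1-011  10-00  100-0  1001-
Unchecked terms (primes): -0000, -0011, 0-110, 01-10, 01001, 1-000, 1-011, 10-00, 100-0, 1001-

01001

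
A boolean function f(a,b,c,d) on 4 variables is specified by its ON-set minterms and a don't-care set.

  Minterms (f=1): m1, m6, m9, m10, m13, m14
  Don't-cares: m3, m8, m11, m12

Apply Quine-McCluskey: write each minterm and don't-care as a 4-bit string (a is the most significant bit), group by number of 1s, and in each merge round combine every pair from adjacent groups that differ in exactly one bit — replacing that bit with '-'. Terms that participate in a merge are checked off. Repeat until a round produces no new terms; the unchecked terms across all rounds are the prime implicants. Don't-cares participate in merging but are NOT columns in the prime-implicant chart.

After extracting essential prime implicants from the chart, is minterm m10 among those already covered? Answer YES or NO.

NO

Round 0: 0001✓ 0011✓ 0110✓ 1000✓ 1001✓ 1010✓ 1011✓ 1100✓ 1101✓ 1110✓
Round 1: -001✓ -011✓ -110 00-1✓ 1-00✓ 1-01✓ 1-10✓ 10-0✓ 10-1✓ 100-✓ 101-✓ 11-0✓ 110-✓
Round 2: -0-1 1--0 1-0- 10--
PIs = {-0-1, -110, 1--0, 1-0-, 10--}
Coverage chart:
  m1: -0-1 ←essential
  m6: -110 ←essential
  m9: -0-1,1-0-,10--
  m10: 1--0,10--
  m13: 1-0- ←essential
  m14: -110,1--0
Essential: -0-1, -110, 1-0-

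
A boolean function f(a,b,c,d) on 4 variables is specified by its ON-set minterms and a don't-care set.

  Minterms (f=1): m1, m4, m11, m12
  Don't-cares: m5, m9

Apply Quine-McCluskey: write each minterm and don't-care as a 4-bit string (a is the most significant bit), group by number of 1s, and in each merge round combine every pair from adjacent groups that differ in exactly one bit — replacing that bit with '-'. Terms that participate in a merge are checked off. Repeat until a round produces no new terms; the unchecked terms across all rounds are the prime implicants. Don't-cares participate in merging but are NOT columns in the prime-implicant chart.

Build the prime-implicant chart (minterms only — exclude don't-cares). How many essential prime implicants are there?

[col 0] 0001*, 0100*, 0101*, 1001*, 1011*, 1100*
[col 1] -001, -100, 0-01, 010-, 10-1
Prime implicants: -001, -100, 0-01, 010-, 10-1
PI chart (minterm → PIs covering it):
  1 | -001,0-01
  4 | -100,010-
  11 | 10-1  (sole → essential)
  12 | -100  (sole → essential)
Essential prime implicants: -100, 10-1

2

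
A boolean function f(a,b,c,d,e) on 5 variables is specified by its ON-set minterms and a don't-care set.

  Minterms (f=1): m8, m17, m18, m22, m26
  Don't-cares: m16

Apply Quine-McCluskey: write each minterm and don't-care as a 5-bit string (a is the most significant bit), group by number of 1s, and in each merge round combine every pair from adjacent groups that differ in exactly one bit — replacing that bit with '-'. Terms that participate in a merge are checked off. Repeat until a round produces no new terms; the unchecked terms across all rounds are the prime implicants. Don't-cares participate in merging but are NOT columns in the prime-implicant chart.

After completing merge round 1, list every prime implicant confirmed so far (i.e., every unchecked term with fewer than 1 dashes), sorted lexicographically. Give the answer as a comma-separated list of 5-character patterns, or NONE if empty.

size-2^0 implicants → 01000  10000(✓)  10001(✓)  10010(✓)  10110(✓)  11010(✓)
size-2^1 implicants → 1-010  10-10  100-0  1000-
Unchecked terms (primes): 01000, 1-010, 10-10, 100-0, 1000-

01000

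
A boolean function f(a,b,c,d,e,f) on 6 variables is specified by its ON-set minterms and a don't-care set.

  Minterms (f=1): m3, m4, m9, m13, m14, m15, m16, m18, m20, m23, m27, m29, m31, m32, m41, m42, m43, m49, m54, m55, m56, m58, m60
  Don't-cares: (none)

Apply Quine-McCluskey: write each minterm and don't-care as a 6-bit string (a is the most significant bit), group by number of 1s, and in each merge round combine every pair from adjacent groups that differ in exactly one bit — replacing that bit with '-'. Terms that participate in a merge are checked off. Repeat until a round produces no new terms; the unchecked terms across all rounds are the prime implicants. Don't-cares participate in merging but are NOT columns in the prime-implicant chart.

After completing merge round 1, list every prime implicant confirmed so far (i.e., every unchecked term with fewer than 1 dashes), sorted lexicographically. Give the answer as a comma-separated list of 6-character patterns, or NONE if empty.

000011, 100000, 110001

size-2^0 implicants → 000011  000100(✓)  001001(✓)  001101(✓)  001110(✓)  001111(✓)  010000(✓)  010010(✓)  010100(✓)  010111(✓)  011011(✓)  011101(✓)  011111(✓)  100000  101001(✓)  101010(✓)  101011(✓)  110001  110110(✓)  110111(✓)  111000(✓)  111010(✓)  111100(✓)
size-2^1 implicants → -01001  -10111  0-0100  0-1101(✓)  0-1111(✓)  001-01  0011-1(✓)  00111-  01-111  010-00  0100-0  011-11  0111-1(✓)  1-1010  1010-1  10101-  11011-  111-00  1110-0
size-2^2 implicants → 0-11-1
Unchecked terms (primes): -01001, -10111, 0-0100, 0-11-1, 000011, 001-01, 00111-, 01-111, 010-00, 0100-0, 011-11, 1-1010, 100000, 1010-1, 10101-, 110001, 11011-, 111-00, 1110-0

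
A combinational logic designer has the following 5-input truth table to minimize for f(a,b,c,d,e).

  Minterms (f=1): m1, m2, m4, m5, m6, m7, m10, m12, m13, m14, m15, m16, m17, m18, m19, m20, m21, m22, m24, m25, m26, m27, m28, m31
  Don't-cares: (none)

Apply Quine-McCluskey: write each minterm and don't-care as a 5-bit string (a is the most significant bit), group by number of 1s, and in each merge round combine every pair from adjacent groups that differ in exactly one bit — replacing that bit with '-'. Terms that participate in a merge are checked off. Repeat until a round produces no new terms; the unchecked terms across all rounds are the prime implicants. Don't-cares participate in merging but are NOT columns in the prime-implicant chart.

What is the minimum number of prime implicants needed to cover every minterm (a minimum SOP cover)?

size-2^0 implicants → 00001(✓)  00010(✓)  00100(✓)  00101(✓)  00110(✓)  00111(✓)  01010(✓)  01100(✓)  01101(✓)  01110(✓)  01111(✓)  10000(✓)  10001(✓)  10010(✓)  10011(✓)  10100(✓)  10101(✓)  10110(✓)  11000(✓)  11001(✓)  11010(✓)  11011(✓)  11100(✓)  11111(✓)
size-2^1 implicants → -0001(✓)  -0010(✓)  -0100(✓)  -0101(✓)  -0110(✓)  -1010(✓)  -1100(✓)  -1111  0-010(✓)  0-100(✓)  0-101(✓)  0-110(✓)  0-111(✓)  00-01(✓)  00-10(✓)  001-0(✓)  001-1(✓)  0010-(✓)  0011-(✓)  01-10(✓)  011-0(✓)  011-1(✓)  0110-(✓)  0111-(✓)  1-000(✓)  1-001(✓)  1-010(✓)  1-011(✓)  1-100(✓)  10-00(✓)  10-01(✓)  10-10(✓)  100-0(✓)  100-1(✓)  1000-(✓)  1001-(✓)  101-0(✓)  1010-(✓)  11-00(✓)  11-11  110-0(✓)  110-1(✓)  1100-(✓)  1101-(✓)
size-2^2 implicants → --010  --100  -0-01  -0-10  -01-0  -010-  0--10  0-1-0(✓)  0-1-1(✓)  0-10-(✓)  0-11-(✓)  001--(✓)  011--(✓)  1--00  1-0-0(✓)  1-0-1(✓)  1-00-(✓)  1-01-(✓)  10--0  10-0-  100--(✓)  110--(✓)
size-2^3 implicants → 0-1--  1-0--
Unchecked terms (primes): --010, --100, -0-01, -0-10, -01-0, -010-, -1111, 0--10, 0-1--, 1--00, 1-0--, 10--0, 10-0-, 11-11
Minterm coverage:
  m1 ⊆ -0-01 [E]
  m2 ⊆ --010,-0-10,0--10
  m4 ⊆ --100,-01-0,-010-,0-1--
  m5 ⊆ -0-01,-010-,0-1--
  m6 ⊆ -0-10,-01-0,0--10,0-1--
  m7 ⊆ 0-1-- [E]
  m10 ⊆ --010,0--10
  m12 ⊆ --100,0-1--
  m13 ⊆ 0-1-- [E]
  m14 ⊆ 0--10,0-1--
  m15 ⊆ -1111,0-1--
  m16 ⊆ 1--00,1-0--,10--0,10-0-
  m17 ⊆ -0-01,1-0--,10-0-
  m18 ⊆ --010,-0-10,1-0--,10--0
  m19 ⊆ 1-0-- [E]
  m20 ⊆ --100,-01-0,-010-,1--00,10--0,10-0-
  m21 ⊆ -0-01,-010-,10-0-
  m22 ⊆ -0-10,-01-0,10--0
  m24 ⊆ 1--00,1-0--
  m25 ⊆ 1-0-- [E]
  m26 ⊆ --010,1-0--
  m27 ⊆ 1-0--,11-11
  m28 ⊆ --100,1--00
  m31 ⊆ -1111,11-11
E = {-0-01, 0-1--, 1-0--}
Petrick residual → --010, --100, -0-10, -1111
Cover = c'de' + cd'e' + b'd'e + b'de' + bcde + a'c + ac'  |cover|=7

7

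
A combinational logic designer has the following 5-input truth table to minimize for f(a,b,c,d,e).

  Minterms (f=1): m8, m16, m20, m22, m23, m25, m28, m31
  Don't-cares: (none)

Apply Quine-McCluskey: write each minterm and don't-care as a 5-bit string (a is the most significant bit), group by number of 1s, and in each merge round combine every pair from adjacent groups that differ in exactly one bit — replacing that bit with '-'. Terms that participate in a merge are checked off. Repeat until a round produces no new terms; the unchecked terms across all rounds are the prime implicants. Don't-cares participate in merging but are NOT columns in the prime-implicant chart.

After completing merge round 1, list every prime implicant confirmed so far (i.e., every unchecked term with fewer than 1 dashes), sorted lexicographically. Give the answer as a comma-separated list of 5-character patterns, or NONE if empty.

01000, 11001

[col 0] 01000, 10000*, 10100*, 10110*, 10111*, 11001, 11100*, 11111*
[col 1] 1-100, 1-111, 10-00, 101-0, 1011-
Prime implicants: 01000, 1-100, 1-111, 10-00, 101-0, 1011-, 11001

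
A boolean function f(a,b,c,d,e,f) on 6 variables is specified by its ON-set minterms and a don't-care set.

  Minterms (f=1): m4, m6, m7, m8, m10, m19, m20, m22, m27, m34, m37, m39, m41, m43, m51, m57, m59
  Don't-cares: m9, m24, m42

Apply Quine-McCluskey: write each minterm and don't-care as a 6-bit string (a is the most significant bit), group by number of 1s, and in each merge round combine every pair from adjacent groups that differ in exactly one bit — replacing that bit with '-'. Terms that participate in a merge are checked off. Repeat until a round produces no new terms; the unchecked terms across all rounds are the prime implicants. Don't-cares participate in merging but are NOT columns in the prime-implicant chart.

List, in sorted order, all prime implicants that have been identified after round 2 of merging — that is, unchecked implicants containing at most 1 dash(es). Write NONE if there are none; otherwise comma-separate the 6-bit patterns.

[col 0] 000100*, 000110*, 000111*, 001000*, 001001*, 001010*, 010011*, 010100*, 010110*, 011000*, 011011*, 100010*, 100101*, 100111*, 101001*, 101010*, 101011*, 110011*, 111001*, 111011*
[col 1] -00111, -01001, -01010, -10011*, -11011*, 0-0100*, 0-0110*, 0-1000, 0001-0*, 00011-, 0010-0, 00100-, 01-011*, 0101-0*, 1-1001*, 1-1011*, 10-010, 1001-1, 1010-1*, 10101-, 11-011*, 1110-1*
[col 2] -1-011, 0-01-0, 1-10-1
Prime implicants: -00111, -01001, -01010, -1-011, 0-01-0, 0-1000, 00011-, 0010-0, 00100-, 1-10-1, 10-010, 1001-1, 10101-

-00111, -01001, -01010, 0-1000, 00011-, 0010-0, 00100-, 10-010, 1001-1, 10101-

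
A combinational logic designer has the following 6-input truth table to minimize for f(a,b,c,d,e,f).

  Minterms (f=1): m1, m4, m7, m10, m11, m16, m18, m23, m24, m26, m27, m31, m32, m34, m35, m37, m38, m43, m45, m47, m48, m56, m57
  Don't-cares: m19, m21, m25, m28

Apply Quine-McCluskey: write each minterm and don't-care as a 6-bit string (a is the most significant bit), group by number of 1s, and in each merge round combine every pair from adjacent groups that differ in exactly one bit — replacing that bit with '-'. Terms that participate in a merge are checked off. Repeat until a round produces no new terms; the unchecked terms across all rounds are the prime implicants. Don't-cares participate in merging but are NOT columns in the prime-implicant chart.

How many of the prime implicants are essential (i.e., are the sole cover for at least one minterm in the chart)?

[col 0] 000001, 000100, 000111*, 001010*, 001011*, 010000*, 010010*, 010011*, 010101*, 010111*, 011000*, 011001*, 011010*, 011011*, 011100*, 011111*, 100000*, 100010*, 100011*, 100101*, 100110*, 101011*, 101101*, 101111*, 110000*, 111000*, 111001*
[col 1] -01011, -10000*, -11000*, -11001*, 0-0111, 0-1010*, 0-1011*, 00101-*, 01-000*, 01-010*, 01-011*, 01-111*, 010-11*, 0100-0*, 01001-*, 0101-1, 011-00, 011-11*, 0110-0*, 0110-1*, 01100-*, 01101-*, 1-0000, 10-011, 10-101, 100-10, 1000-0, 10001-, 101-11, 1011-1, 11-000*, 11100-*
[col 2] -1-000, -1100-, 0-101-, 01--11, 01-0-0, 01-01-, 0110--
Prime implicants: -01011, -1-000, -1100-, 0-0111, 0-101-, 000001, 000100, 01--11, 01-0-0, 01-01-, 0101-1, 011-00, 0110--, 1-0000, 10-011, 10-101, 100-10, 1000-0, 10001-, 101-11, 1011-1
PI chart (minterm → PIs covering it):
  1 | 000001  (sole → essential)
  4 | 000100  (sole → essential)
  7 | 0-0111  (sole → essential)
  10 | 0-101-  (sole → essential)
  11 | -01011,0-101-
  16 | -1-000,01-0-0
  18 | 01-0-0,01-01-
  23 | 0-0111,01--11,0101-1
  24 | -1-000,-1100-,01-0-0,011-00,0110--
  26 | 0-101-,01-0-0,01-01-,0110--
  27 | 0-101-,01--11,01-01-,0110--
  31 | 01--11  (sole → essential)
  32 | 1-0000,1000-0
  34 | 100-10,1000-0,10001-
  35 | 10-011,10001-
  37 | 10-101  (sole → essential)
  38 | 100-10  (sole → essential)
  43 | -01011,10-011,101-11
  45 | 10-101,1011-1
  47 | 101-11,1011-1
  48 | -1-000,1-0000
  56 | -1-000,-1100-
  57 | -1100-  (sole → essential)
Essential prime implicants: -1100-, 0-0111, 0-101-, 000001, 000100, 01--11, 10-101, 100-10

8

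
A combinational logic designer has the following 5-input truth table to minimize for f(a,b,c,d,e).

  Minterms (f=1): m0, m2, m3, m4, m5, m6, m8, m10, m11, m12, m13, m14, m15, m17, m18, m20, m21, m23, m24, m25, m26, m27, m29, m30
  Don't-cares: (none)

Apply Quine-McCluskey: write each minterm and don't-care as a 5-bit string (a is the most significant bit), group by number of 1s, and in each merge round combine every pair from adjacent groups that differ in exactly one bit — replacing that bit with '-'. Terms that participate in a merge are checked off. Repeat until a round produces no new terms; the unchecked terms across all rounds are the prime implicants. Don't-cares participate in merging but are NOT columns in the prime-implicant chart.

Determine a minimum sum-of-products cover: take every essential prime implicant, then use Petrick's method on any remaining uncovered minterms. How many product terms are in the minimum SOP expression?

9

size-2^0 implicants → 00000(✓)  00010(✓)  00011(✓)  00100(✓)  00101(✓)  00110(✓)  01000(✓)  01010(✓)  01011(✓)  01100(✓)  01101(✓)  01110(✓)  01111(✓)  10001(✓)  10010(✓)  10100(✓)  10101(✓)  10111(✓)  11000(✓)  11001(✓)  11010(✓)  11011(✓)  11101(✓)  11110(✓)
size-2^1 implicants → -0010(✓)  -0100(✓)  -0101(✓)  -1000(✓)  -1010(✓)  -1011(✓)  -1101(✓)  -1110(✓)  0-000(✓)  0-010(✓)  0-011(✓)  0-100(✓)  0-101(✓)  0-110(✓)  00-00(✓)  00-10(✓)  000-0(✓)  0001-(✓)  001-0(✓)  0010-(✓)  01-00(✓)  01-10(✓)  01-11(✓)  010-0(✓)  0101-(✓)  011-0(✓)  011-1(✓)  0110-(✓)  0111-(✓)  1-001(✓)  1-010(✓)  1-101(✓)  10-01(✓)  101-1  1010-(✓)  11-01(✓)  11-10(✓)  110-0(✓)  110-1(✓)  1100-(✓)  1101-(✓)
size-2^2 implicants → --010  --101  -010-  -1-10  -10-0  -101-  0--00(✓)  0--10(✓)  0-0-0(✓)  0-01-  0-1-0(✓)  0-10-  00--0(✓)  01--0(✓)  01-1-  011--  1--01  110--
size-2^3 implicants → 0---0
Unchecked terms (primes): --010, --101, -010-, -1-10, -10-0, -101-, 0---0, 0-01-, 0-10-, 01-1-, 011--, 1--01, 101-1, 110--
Minterm coverage:
  m0 ⊆ 0---0 [E]
  m2 ⊆ --010,0---0,0-01-
  m3 ⊆ 0-01- [E]
  m4 ⊆ -010-,0---0,0-10-
  m5 ⊆ --101,-010-,0-10-
  m6 ⊆ 0---0 [E]
  m8 ⊆ -10-0,0---0
  m10 ⊆ --010,-1-10,-10-0,-101-,0---0,0-01-,01-1-
  m11 ⊆ -101-,0-01-,01-1-
  m12 ⊆ 0---0,0-10-,011--
  m13 ⊆ --101,0-10-,011--
  m14 ⊆ -1-10,0---0,01-1-,011--
  m15 ⊆ 01-1-,011--
  m17 ⊆ 1--01 [E]
  m18 ⊆ --010 [E]
  m20 ⊆ -010- [E]
  m21 ⊆ --101,-010-,1--01,101-1
  m23 ⊆ 101-1 [E]
  m24 ⊆ -10-0,110--
  m25 ⊆ 1--01,110--
  m26 ⊆ --010,-1-10,-10-0,-101-,110--
  m27 ⊆ -101-,110--
  m29 ⊆ --101,1--01
  m30 ⊆ -1-10 [E]
E = {--010, -010-, -1-10, 0---0, 0-01-, 1--01, 101-1}
Petrick residual → 011--, 110--
Cover = c'de' + b'cd' + bde' + a'e' + a'c'd + a'bc + ad'e + ab'ce + abc'  |cover|=9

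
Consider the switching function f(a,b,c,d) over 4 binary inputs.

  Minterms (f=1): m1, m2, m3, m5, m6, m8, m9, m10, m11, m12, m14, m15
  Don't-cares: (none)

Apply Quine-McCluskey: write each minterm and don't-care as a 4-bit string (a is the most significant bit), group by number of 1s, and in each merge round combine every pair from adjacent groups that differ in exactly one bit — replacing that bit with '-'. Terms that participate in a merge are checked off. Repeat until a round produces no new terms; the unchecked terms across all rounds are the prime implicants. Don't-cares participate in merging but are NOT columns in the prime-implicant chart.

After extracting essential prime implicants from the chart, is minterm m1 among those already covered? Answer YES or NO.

size-2^0 implicants → 0001(✓)  0010(✓)  0011(✓)  0101(✓)  0110(✓)  1000(✓)  1001(✓)  1010(✓)  1011(✓)  1100(✓)  1110(✓)  1111(✓)
size-2^1 implicants → -001(✓)  -010(✓)  -011(✓)  -110(✓)  0-01  0-10(✓)  00-1(✓)  001-(✓)  1-00(✓)  1-10(✓)  1-11(✓)  10-0(✓)  10-1(✓)  100-(✓)  101-(✓)  11-0(✓)  111-(✓)
size-2^2 implicants → --10  -0-1  -01-  1--0  1-1-  10--
Unchecked terms (primes): --10, -0-1, -01-, 0-01, 1--0, 1-1-, 10--
Minterm coverage:
  m1 ⊆ -0-1,0-01
  m2 ⊆ --10,-01-
  m3 ⊆ -0-1,-01-
  m5 ⊆ 0-01 [E]
  m6 ⊆ --10 [E]
  m8 ⊆ 1--0,10--
  m9 ⊆ -0-1,10--
  m10 ⊆ --10,-01-,1--0,1-1-,10--
  m11 ⊆ -0-1,-01-,1-1-,10--
  m12 ⊆ 1--0 [E]
  m14 ⊆ --10,1--0,1-1-
  m15 ⊆ 1-1- [E]
E = {--10, 0-01, 1--0, 1-1-}

YES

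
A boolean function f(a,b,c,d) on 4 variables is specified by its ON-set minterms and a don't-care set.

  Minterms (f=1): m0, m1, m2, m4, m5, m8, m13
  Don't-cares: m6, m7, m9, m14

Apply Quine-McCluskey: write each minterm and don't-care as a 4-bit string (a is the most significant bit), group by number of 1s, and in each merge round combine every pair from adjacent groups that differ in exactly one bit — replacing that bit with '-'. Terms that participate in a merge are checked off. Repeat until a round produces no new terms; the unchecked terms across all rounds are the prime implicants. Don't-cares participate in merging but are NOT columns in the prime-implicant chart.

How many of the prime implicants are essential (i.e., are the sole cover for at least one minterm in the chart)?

3

[col 0] 0000*, 0001*, 0010*, 0100*, 0101*, 0110*, 0111*, 1000*, 1001*, 1101*, 1110*
[col 1] -000*, -001*, -101*, -110, 0-00*, 0-01*, 0-10*, 00-0*, 000-*, 01-0*, 01-1*, 010-*, 011-*, 1-01*, 100-*
[col 2] --01, -00-, 0--0, 0-0-, 01--
Prime implicants: --01, -00-, -110, 0--0, 0-0-, 01--
PI chart (minterm → PIs covering it):
  0 | -00-,0--0,0-0-
  1 | --01,-00-,0-0-
  2 | 0--0  (sole → essential)
  4 | 0--0,0-0-,01--
  5 | --01,0-0-,01--
  8 | -00-  (sole → essential)
  13 | --01  (sole → essential)
Essential prime implicants: --01, -00-, 0--0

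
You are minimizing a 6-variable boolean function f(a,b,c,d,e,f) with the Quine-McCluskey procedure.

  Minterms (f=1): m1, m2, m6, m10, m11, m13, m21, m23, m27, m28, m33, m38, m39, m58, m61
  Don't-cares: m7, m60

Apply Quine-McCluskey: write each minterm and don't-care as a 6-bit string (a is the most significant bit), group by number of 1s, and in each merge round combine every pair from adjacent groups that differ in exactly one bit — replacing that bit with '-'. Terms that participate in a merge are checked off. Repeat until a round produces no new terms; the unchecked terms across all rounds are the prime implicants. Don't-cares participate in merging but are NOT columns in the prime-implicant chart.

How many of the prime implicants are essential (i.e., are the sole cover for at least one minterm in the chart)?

8

[col 0] 000001*, 000010*, 000110*, 000111*, 001010*, 001011*, 001101, 010101*, 010111*, 011011*, 011100*, 100001*, 100110*, 100111*, 111010, 111100*, 111101*
[col 1] -00001, -00110*, -00111*, -11100, 0-0111, 0-1011, 00-010, 000-10, 00011-*, 00101-, 0101-1, 10011-*, 11110-
[col 2] -0011-
Prime implicants: -00001, -0011-, -11100, 0-0111, 0-1011, 00-010, 000-10, 00101-, 001101, 0101-1, 111010, 11110-
PI chart (minterm → PIs covering it):
  1 | -00001  (sole → essential)
  2 | 00-010,000-10
  6 | -0011-,000-10
  10 | 00-010,00101-
  11 | 0-1011,00101-
  13 | 001101  (sole → essential)
  21 | 0101-1  (sole → essential)
  23 | 0-0111,0101-1
  27 | 0-1011  (sole → essential)
  28 | -11100  (sole → essential)
  33 | -00001  (sole → essential)
  38 | -0011-  (sole → essential)
  39 | -0011-  (sole → essential)
  58 | 111010  (sole → essential)
  61 | 11110-  (sole → essential)
Essential prime implicants: -00001, -0011-, -11100, 0-1011, 001101, 0101-1, 111010, 11110-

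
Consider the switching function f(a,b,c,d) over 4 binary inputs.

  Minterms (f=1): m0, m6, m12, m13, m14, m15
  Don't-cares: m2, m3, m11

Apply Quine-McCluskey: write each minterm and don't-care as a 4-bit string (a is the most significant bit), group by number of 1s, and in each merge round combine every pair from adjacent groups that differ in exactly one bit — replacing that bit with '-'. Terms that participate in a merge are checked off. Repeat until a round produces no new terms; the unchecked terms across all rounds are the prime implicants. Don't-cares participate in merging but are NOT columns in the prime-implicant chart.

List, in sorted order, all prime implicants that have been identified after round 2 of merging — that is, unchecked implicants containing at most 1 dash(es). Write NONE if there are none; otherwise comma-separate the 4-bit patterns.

-011, -110, 0-10, 00-0, 001-, 1-11

size-2^0 implicants → 0000(✓)  0010(✓)  0011(✓)  0110(✓)  1011(✓)  1100(✓)  1101(✓)  1110(✓)  1111(✓)
size-2^1 implicants → -011  -110  0-10  00-0  001-  1-11  11-0(✓)  11-1(✓)  110-(✓)  111-(✓)
size-2^2 implicants → 11--
Unchecked terms (primes): -011, -110, 0-10, 00-0, 001-, 1-11, 11--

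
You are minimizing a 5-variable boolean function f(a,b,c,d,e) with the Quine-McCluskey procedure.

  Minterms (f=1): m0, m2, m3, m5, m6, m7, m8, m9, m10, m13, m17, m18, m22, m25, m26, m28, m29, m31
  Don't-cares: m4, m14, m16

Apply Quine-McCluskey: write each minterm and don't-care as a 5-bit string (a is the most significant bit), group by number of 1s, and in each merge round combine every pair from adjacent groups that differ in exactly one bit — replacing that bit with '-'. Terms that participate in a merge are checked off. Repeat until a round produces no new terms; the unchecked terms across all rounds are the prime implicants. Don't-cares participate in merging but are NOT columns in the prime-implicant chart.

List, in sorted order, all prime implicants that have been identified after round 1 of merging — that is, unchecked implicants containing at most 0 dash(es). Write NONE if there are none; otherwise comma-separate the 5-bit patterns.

Round 0: 00000✓ 00010✓ 00011✓ 00100✓ 00101✓ 00110✓ 00111✓ 01000✓ 01001✓ 01010✓ 01101✓ 01110✓ 10000✓ 10001✓ 10010✓ 10110✓ 11001✓ 11010✓ 11100✓ 11101✓ 11111✓
Round 1: -0000✓ -0010✓ -0110✓ -1001✓ -1010✓ -1101✓ 0-000✓ 0-010✓ 0-101 0-110✓ 00-00✓ 00-10✓ 00-11✓ 000-0✓ 0001-✓ 001-0✓ 001-1✓ 0010-✓ 0011-✓ 01-01✓ 01-10✓ 010-0✓ 0100- 1-001 1-010✓ 10-10✓ 100-0✓ 1000- 11-01✓ 111-1 1110-
Round 2: --010 -0-10 -00-0 -1-01 0--10 0-0-0 00--0 00-1- 001--
PIs = {--010, -0-10, -00-0, -1-01, 0--10, 0-0-0, 0-101, 00--0, 00-1-, 001--, 0100-, 1-001, 1000-, 111-1, 1110-}

NONE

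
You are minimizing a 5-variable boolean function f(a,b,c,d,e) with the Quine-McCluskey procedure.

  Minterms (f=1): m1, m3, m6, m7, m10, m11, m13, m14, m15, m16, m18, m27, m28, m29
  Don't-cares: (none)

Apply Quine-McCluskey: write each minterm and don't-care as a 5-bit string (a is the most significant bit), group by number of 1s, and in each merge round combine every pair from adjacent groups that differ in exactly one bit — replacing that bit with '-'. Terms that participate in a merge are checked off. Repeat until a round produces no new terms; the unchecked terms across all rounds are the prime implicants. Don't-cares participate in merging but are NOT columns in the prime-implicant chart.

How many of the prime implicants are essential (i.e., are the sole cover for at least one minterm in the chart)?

6

[col 0] 00001*, 00011*, 00110*, 00111*, 01010*, 01011*, 01101*, 01110*, 01111*, 10000*, 10010*, 11011*, 11100*, 11101*
[col 1] -1011, -1101, 0-011*, 0-110*, 0-111*, 00-11*, 000-1, 0011-*, 01-10*, 01-11*, 0101-*, 011-1, 0111-*, 100-0, 1110-
[col 2] 0--11, 0-11-, 01-1-
Prime implicants: -1011, -1101, 0--11, 0-11-, 000-1, 01-1-, 011-1, 100-0, 1110-
PI chart (minterm → PIs covering it):
  1 | 000-1  (sole → essential)
  3 | 0--11,000-1
  6 | 0-11-  (sole → essential)
  7 | 0--11,0-11-
  10 | 01-1-  (sole → essential)
  11 | -1011,0--11,01-1-
  13 | -1101,011-1
  14 | 0-11-,01-1-
  15 | 0--11,0-11-,01-1-,011-1
  16 | 100-0  (sole → essential)
  18 | 100-0  (sole → essential)
  27 | -1011  (sole → essential)
  28 | 1110-  (sole → essential)
  29 | -1101,1110-
Essential prime implicants: -1011, 0-11-, 000-1, 01-1-, 100-0, 1110-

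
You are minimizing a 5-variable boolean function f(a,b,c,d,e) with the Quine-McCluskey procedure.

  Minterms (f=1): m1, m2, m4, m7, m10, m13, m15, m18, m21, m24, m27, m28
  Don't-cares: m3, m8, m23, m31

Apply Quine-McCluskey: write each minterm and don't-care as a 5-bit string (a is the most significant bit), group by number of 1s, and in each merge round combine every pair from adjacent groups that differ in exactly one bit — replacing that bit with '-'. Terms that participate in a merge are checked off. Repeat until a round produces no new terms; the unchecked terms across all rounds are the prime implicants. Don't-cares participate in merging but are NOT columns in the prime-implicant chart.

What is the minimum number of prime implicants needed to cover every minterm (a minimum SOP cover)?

Round 0: 00001✓ 00010✓ 00011✓ 00100 00111✓ 01000✓ 01010✓ 01101✓ 01111✓ 10010✓ 10101✓ 10111✓ 11000✓ 11011✓ 11100✓ 11111✓
Round 1: -0010 -0111✓ -1000 -1111✓ 0-010 0-111✓ 00-11 000-1 0001- 010-0 011-1 1-111✓ 101-1 11-00 11-11
Round 2: --111
PIs = {--111, -0010, -1000, 0-010, 00-11, 000-1, 0001-, 00100, 010-0, 011-1, 101-1, 11-00, 11-11}
Coverage chart:
  m1: 000-1 ←essential
  m2: -0010,0-010,0001-
  m4: 00100 ←essential
  m7: --111,00-11
  m10: 0-010,010-0
  m13: 011-1 ←essential
  m15: --111,011-1
  m18: -0010 ←essential
  m21: 101-1 ←essential
  m24: -1000,11-00
  m27: 11-11 ←essential
  m28: 11-00 ←essential
Essential: -0010, 000-1, 00100, 011-1, 101-1, 11-00, 11-11
Petrick residual → --111, 0-010
Min cover (9 terms): cde + b'c'de' + a'c'de' + a'b'c'e + a'b'cd'e' + a'bce + ab'ce + abd'e' + abde

9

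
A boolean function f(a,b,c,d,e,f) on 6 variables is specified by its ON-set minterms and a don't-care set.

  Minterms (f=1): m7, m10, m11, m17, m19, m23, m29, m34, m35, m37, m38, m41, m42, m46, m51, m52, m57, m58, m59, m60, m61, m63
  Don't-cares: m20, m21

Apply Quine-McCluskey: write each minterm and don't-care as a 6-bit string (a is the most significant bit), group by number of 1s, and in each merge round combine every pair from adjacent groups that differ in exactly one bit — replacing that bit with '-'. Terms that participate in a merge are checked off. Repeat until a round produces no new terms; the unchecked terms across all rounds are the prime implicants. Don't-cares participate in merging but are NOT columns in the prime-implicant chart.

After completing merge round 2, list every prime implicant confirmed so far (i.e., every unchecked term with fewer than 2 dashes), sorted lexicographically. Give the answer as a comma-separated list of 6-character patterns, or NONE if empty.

-01010, -10011, -10100, -11101, 0-0111, 00101-, 01-101, 01010-, 1-0011, 1-1001, 1-1010, 10001-, 100101, 11-011, 11-100, 11101-, 11110-

Round 0: 000111✓ 001010✓ 001011✓ 010001✓ 010011✓ 010100✓ 010101✓ 010111✓ 011101✓ 100010✓ 100011✓ 100101 100110✓ 101001✓ 101010✓ 101110✓ 110011✓ 110100✓ 111001✓ 111010✓ 111011✓ 111100✓ 111101✓ 111111✓
Round 1: -01010 -10011 -10100 -11101 0-0111 00101- 01-101 010-01✓ 010-11✓ 0100-1✓ 0101-1✓ 01010- 1-0011 1-1001 1-1010 10-010✓ 10-110✓ 100-10✓ 10001- 101-10✓ 11-011 11-100 111-01✓ 111-11✓ 1110-1✓ 11101- 1111-1✓ 11110-
Round 2: 010--1 10--10 111--1
PIs = {-01010, -10011, -10100, -11101, 0-0111, 00101-, 01-101, 010--1, 01010-, 1-0011, 1-1001, 1-1010, 10--10, 10001-, 100101, 11-011, 11-100, 111--1, 11101-, 11110-}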